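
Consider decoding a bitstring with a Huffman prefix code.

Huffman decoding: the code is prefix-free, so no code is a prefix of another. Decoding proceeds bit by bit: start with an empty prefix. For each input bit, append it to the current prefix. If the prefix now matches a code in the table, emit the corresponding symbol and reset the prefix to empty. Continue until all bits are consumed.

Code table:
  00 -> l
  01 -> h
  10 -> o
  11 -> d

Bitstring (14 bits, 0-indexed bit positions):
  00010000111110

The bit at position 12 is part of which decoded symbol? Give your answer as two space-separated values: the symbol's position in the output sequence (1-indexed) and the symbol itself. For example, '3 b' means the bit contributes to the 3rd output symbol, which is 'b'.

Bit 0: prefix='0' (no match yet)
Bit 1: prefix='00' -> emit 'l', reset
Bit 2: prefix='0' (no match yet)
Bit 3: prefix='01' -> emit 'h', reset
Bit 4: prefix='0' (no match yet)
Bit 5: prefix='00' -> emit 'l', reset
Bit 6: prefix='0' (no match yet)
Bit 7: prefix='00' -> emit 'l', reset
Bit 8: prefix='1' (no match yet)
Bit 9: prefix='11' -> emit 'd', reset
Bit 10: prefix='1' (no match yet)
Bit 11: prefix='11' -> emit 'd', reset
Bit 12: prefix='1' (no match yet)
Bit 13: prefix='10' -> emit 'o', reset

Answer: 7 o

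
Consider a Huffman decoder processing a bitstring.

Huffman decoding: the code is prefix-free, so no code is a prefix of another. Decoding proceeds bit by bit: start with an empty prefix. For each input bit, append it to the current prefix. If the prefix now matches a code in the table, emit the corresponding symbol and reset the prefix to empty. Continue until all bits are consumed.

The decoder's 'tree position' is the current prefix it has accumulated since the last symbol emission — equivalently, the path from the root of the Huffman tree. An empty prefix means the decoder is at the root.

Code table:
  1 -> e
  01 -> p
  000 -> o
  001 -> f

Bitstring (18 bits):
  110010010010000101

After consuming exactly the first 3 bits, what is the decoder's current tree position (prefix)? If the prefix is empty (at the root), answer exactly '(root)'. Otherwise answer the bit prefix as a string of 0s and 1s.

Answer: 0

Derivation:
Bit 0: prefix='1' -> emit 'e', reset
Bit 1: prefix='1' -> emit 'e', reset
Bit 2: prefix='0' (no match yet)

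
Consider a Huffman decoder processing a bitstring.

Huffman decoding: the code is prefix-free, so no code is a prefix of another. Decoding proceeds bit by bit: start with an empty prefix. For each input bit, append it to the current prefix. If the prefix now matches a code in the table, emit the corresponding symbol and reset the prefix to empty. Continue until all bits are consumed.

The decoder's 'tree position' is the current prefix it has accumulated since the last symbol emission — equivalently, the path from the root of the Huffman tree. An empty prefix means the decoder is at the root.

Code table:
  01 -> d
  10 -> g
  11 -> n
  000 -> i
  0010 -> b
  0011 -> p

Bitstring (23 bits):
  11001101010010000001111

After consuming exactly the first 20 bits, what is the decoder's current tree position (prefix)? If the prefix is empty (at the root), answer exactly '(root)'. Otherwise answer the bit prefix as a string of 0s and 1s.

Answer: 001

Derivation:
Bit 0: prefix='1' (no match yet)
Bit 1: prefix='11' -> emit 'n', reset
Bit 2: prefix='0' (no match yet)
Bit 3: prefix='00' (no match yet)
Bit 4: prefix='001' (no match yet)
Bit 5: prefix='0011' -> emit 'p', reset
Bit 6: prefix='0' (no match yet)
Bit 7: prefix='01' -> emit 'd', reset
Bit 8: prefix='0' (no match yet)
Bit 9: prefix='01' -> emit 'd', reset
Bit 10: prefix='0' (no match yet)
Bit 11: prefix='00' (no match yet)
Bit 12: prefix='001' (no match yet)
Bit 13: prefix='0010' -> emit 'b', reset
Bit 14: prefix='0' (no match yet)
Bit 15: prefix='00' (no match yet)
Bit 16: prefix='000' -> emit 'i', reset
Bit 17: prefix='0' (no match yet)
Bit 18: prefix='00' (no match yet)
Bit 19: prefix='001' (no match yet)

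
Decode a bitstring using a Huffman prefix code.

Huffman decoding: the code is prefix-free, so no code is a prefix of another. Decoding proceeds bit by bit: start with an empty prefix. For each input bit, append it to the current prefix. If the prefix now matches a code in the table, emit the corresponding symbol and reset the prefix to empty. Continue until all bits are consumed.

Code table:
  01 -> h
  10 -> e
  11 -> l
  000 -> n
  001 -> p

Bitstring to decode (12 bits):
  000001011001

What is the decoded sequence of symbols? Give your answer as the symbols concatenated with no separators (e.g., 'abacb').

Answer: npheh

Derivation:
Bit 0: prefix='0' (no match yet)
Bit 1: prefix='00' (no match yet)
Bit 2: prefix='000' -> emit 'n', reset
Bit 3: prefix='0' (no match yet)
Bit 4: prefix='00' (no match yet)
Bit 5: prefix='001' -> emit 'p', reset
Bit 6: prefix='0' (no match yet)
Bit 7: prefix='01' -> emit 'h', reset
Bit 8: prefix='1' (no match yet)
Bit 9: prefix='10' -> emit 'e', reset
Bit 10: prefix='0' (no match yet)
Bit 11: prefix='01' -> emit 'h', reset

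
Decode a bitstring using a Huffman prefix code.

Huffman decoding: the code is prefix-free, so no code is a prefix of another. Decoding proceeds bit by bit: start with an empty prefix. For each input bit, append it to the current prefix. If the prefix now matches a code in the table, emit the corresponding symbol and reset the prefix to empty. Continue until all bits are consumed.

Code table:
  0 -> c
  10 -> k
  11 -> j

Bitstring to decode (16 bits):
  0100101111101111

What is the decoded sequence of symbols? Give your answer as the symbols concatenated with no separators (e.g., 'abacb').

Bit 0: prefix='0' -> emit 'c', reset
Bit 1: prefix='1' (no match yet)
Bit 2: prefix='10' -> emit 'k', reset
Bit 3: prefix='0' -> emit 'c', reset
Bit 4: prefix='1' (no match yet)
Bit 5: prefix='10' -> emit 'k', reset
Bit 6: prefix='1' (no match yet)
Bit 7: prefix='11' -> emit 'j', reset
Bit 8: prefix='1' (no match yet)
Bit 9: prefix='11' -> emit 'j', reset
Bit 10: prefix='1' (no match yet)
Bit 11: prefix='10' -> emit 'k', reset
Bit 12: prefix='1' (no match yet)
Bit 13: prefix='11' -> emit 'j', reset
Bit 14: prefix='1' (no match yet)
Bit 15: prefix='11' -> emit 'j', reset

Answer: ckckjjkjj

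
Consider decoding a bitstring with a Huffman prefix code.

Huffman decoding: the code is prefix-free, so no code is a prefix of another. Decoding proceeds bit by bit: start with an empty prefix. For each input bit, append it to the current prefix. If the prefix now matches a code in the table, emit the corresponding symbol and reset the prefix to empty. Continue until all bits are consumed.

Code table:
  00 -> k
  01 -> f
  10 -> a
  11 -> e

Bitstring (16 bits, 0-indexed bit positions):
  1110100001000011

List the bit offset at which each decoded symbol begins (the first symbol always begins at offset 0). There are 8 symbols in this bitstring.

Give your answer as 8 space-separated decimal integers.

Bit 0: prefix='1' (no match yet)
Bit 1: prefix='11' -> emit 'e', reset
Bit 2: prefix='1' (no match yet)
Bit 3: prefix='10' -> emit 'a', reset
Bit 4: prefix='1' (no match yet)
Bit 5: prefix='10' -> emit 'a', reset
Bit 6: prefix='0' (no match yet)
Bit 7: prefix='00' -> emit 'k', reset
Bit 8: prefix='0' (no match yet)
Bit 9: prefix='01' -> emit 'f', reset
Bit 10: prefix='0' (no match yet)
Bit 11: prefix='00' -> emit 'k', reset
Bit 12: prefix='0' (no match yet)
Bit 13: prefix='00' -> emit 'k', reset
Bit 14: prefix='1' (no match yet)
Bit 15: prefix='11' -> emit 'e', reset

Answer: 0 2 4 6 8 10 12 14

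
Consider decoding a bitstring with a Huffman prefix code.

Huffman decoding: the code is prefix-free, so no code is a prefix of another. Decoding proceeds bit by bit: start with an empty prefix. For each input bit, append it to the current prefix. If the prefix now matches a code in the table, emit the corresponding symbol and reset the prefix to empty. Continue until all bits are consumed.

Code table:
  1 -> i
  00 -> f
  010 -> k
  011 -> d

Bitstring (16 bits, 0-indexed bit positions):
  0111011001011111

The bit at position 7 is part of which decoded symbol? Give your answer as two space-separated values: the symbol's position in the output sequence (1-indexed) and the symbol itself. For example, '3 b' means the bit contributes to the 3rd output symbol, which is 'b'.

Answer: 4 f

Derivation:
Bit 0: prefix='0' (no match yet)
Bit 1: prefix='01' (no match yet)
Bit 2: prefix='011' -> emit 'd', reset
Bit 3: prefix='1' -> emit 'i', reset
Bit 4: prefix='0' (no match yet)
Bit 5: prefix='01' (no match yet)
Bit 6: prefix='011' -> emit 'd', reset
Bit 7: prefix='0' (no match yet)
Bit 8: prefix='00' -> emit 'f', reset
Bit 9: prefix='1' -> emit 'i', reset
Bit 10: prefix='0' (no match yet)
Bit 11: prefix='01' (no match yet)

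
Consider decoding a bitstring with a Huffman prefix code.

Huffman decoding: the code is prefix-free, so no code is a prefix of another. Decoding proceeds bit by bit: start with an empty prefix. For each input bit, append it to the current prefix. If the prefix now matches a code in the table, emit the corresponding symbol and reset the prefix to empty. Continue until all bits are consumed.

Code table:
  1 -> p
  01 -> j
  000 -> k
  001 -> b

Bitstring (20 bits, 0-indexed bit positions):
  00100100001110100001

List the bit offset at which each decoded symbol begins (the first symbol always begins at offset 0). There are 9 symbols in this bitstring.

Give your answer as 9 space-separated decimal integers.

Bit 0: prefix='0' (no match yet)
Bit 1: prefix='00' (no match yet)
Bit 2: prefix='001' -> emit 'b', reset
Bit 3: prefix='0' (no match yet)
Bit 4: prefix='00' (no match yet)
Bit 5: prefix='001' -> emit 'b', reset
Bit 6: prefix='0' (no match yet)
Bit 7: prefix='00' (no match yet)
Bit 8: prefix='000' -> emit 'k', reset
Bit 9: prefix='0' (no match yet)
Bit 10: prefix='01' -> emit 'j', reset
Bit 11: prefix='1' -> emit 'p', reset
Bit 12: prefix='1' -> emit 'p', reset
Bit 13: prefix='0' (no match yet)
Bit 14: prefix='01' -> emit 'j', reset
Bit 15: prefix='0' (no match yet)
Bit 16: prefix='00' (no match yet)
Bit 17: prefix='000' -> emit 'k', reset
Bit 18: prefix='0' (no match yet)
Bit 19: prefix='01' -> emit 'j', reset

Answer: 0 3 6 9 11 12 13 15 18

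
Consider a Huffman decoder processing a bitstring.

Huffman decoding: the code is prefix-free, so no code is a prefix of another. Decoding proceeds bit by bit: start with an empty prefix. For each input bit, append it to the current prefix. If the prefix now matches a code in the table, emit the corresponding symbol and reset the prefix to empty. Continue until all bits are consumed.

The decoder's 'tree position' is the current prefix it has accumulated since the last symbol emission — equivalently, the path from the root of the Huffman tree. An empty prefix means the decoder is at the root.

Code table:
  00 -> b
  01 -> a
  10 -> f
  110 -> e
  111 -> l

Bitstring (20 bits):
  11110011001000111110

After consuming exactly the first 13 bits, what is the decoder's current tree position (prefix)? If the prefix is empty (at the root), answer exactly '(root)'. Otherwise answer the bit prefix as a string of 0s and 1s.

Answer: (root)

Derivation:
Bit 0: prefix='1' (no match yet)
Bit 1: prefix='11' (no match yet)
Bit 2: prefix='111' -> emit 'l', reset
Bit 3: prefix='1' (no match yet)
Bit 4: prefix='10' -> emit 'f', reset
Bit 5: prefix='0' (no match yet)
Bit 6: prefix='01' -> emit 'a', reset
Bit 7: prefix='1' (no match yet)
Bit 8: prefix='10' -> emit 'f', reset
Bit 9: prefix='0' (no match yet)
Bit 10: prefix='01' -> emit 'a', reset
Bit 11: prefix='0' (no match yet)
Bit 12: prefix='00' -> emit 'b', reset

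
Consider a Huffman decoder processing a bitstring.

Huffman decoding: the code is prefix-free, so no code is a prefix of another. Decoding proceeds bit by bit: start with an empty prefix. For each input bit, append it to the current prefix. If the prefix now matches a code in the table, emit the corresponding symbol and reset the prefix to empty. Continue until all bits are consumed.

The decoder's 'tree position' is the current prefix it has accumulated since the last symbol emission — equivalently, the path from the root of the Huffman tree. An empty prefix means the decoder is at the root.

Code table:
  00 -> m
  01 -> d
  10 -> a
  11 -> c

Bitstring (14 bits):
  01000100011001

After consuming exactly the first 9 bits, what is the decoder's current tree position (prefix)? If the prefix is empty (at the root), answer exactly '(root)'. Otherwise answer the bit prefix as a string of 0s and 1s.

Answer: 0

Derivation:
Bit 0: prefix='0' (no match yet)
Bit 1: prefix='01' -> emit 'd', reset
Bit 2: prefix='0' (no match yet)
Bit 3: prefix='00' -> emit 'm', reset
Bit 4: prefix='0' (no match yet)
Bit 5: prefix='01' -> emit 'd', reset
Bit 6: prefix='0' (no match yet)
Bit 7: prefix='00' -> emit 'm', reset
Bit 8: prefix='0' (no match yet)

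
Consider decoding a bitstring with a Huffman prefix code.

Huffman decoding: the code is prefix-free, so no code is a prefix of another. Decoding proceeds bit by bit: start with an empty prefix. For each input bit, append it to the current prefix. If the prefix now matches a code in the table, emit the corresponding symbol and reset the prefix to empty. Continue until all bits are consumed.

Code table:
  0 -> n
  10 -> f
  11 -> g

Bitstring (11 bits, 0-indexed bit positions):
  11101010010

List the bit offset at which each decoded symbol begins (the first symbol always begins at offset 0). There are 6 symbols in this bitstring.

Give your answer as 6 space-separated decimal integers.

Answer: 0 2 4 6 8 9

Derivation:
Bit 0: prefix='1' (no match yet)
Bit 1: prefix='11' -> emit 'g', reset
Bit 2: prefix='1' (no match yet)
Bit 3: prefix='10' -> emit 'f', reset
Bit 4: prefix='1' (no match yet)
Bit 5: prefix='10' -> emit 'f', reset
Bit 6: prefix='1' (no match yet)
Bit 7: prefix='10' -> emit 'f', reset
Bit 8: prefix='0' -> emit 'n', reset
Bit 9: prefix='1' (no match yet)
Bit 10: prefix='10' -> emit 'f', reset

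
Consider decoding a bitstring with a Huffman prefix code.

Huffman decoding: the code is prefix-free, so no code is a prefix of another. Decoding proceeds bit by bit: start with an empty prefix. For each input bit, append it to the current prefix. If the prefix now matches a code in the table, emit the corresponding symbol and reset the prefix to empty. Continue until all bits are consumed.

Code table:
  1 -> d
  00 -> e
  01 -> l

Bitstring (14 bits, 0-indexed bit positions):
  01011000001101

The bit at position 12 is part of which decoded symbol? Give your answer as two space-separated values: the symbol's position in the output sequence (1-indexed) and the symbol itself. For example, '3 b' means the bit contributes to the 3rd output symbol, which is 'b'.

Answer: 8 l

Derivation:
Bit 0: prefix='0' (no match yet)
Bit 1: prefix='01' -> emit 'l', reset
Bit 2: prefix='0' (no match yet)
Bit 3: prefix='01' -> emit 'l', reset
Bit 4: prefix='1' -> emit 'd', reset
Bit 5: prefix='0' (no match yet)
Bit 6: prefix='00' -> emit 'e', reset
Bit 7: prefix='0' (no match yet)
Bit 8: prefix='00' -> emit 'e', reset
Bit 9: prefix='0' (no match yet)
Bit 10: prefix='01' -> emit 'l', reset
Bit 11: prefix='1' -> emit 'd', reset
Bit 12: prefix='0' (no match yet)
Bit 13: prefix='01' -> emit 'l', reset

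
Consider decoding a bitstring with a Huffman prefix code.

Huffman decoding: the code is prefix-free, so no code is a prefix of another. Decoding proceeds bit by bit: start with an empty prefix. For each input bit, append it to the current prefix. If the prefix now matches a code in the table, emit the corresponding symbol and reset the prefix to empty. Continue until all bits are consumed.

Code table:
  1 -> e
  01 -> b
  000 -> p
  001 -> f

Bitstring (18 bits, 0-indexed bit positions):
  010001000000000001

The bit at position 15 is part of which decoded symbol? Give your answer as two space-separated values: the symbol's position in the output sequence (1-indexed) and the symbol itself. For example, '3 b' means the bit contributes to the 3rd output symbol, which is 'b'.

Bit 0: prefix='0' (no match yet)
Bit 1: prefix='01' -> emit 'b', reset
Bit 2: prefix='0' (no match yet)
Bit 3: prefix='00' (no match yet)
Bit 4: prefix='000' -> emit 'p', reset
Bit 5: prefix='1' -> emit 'e', reset
Bit 6: prefix='0' (no match yet)
Bit 7: prefix='00' (no match yet)
Bit 8: prefix='000' -> emit 'p', reset
Bit 9: prefix='0' (no match yet)
Bit 10: prefix='00' (no match yet)
Bit 11: prefix='000' -> emit 'p', reset
Bit 12: prefix='0' (no match yet)
Bit 13: prefix='00' (no match yet)
Bit 14: prefix='000' -> emit 'p', reset
Bit 15: prefix='0' (no match yet)
Bit 16: prefix='00' (no match yet)
Bit 17: prefix='001' -> emit 'f', reset

Answer: 7 f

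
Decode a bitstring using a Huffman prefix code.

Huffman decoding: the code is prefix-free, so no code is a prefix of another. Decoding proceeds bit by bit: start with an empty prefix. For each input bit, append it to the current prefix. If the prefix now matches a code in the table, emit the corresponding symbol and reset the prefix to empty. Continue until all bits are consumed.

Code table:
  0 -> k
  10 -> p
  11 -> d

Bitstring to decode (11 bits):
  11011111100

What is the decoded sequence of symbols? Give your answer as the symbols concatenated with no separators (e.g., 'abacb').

Bit 0: prefix='1' (no match yet)
Bit 1: prefix='11' -> emit 'd', reset
Bit 2: prefix='0' -> emit 'k', reset
Bit 3: prefix='1' (no match yet)
Bit 4: prefix='11' -> emit 'd', reset
Bit 5: prefix='1' (no match yet)
Bit 6: prefix='11' -> emit 'd', reset
Bit 7: prefix='1' (no match yet)
Bit 8: prefix='11' -> emit 'd', reset
Bit 9: prefix='0' -> emit 'k', reset
Bit 10: prefix='0' -> emit 'k', reset

Answer: dkdddkk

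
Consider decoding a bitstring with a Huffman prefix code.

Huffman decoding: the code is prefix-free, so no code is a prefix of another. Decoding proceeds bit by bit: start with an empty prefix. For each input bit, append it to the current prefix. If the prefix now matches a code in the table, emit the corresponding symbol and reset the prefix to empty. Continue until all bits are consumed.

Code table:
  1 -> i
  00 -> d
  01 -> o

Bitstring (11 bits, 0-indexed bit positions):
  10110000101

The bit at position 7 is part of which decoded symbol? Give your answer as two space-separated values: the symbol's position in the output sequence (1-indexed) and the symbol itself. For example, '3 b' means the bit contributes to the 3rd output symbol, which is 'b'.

Answer: 5 d

Derivation:
Bit 0: prefix='1' -> emit 'i', reset
Bit 1: prefix='0' (no match yet)
Bit 2: prefix='01' -> emit 'o', reset
Bit 3: prefix='1' -> emit 'i', reset
Bit 4: prefix='0' (no match yet)
Bit 5: prefix='00' -> emit 'd', reset
Bit 6: prefix='0' (no match yet)
Bit 7: prefix='00' -> emit 'd', reset
Bit 8: prefix='1' -> emit 'i', reset
Bit 9: prefix='0' (no match yet)
Bit 10: prefix='01' -> emit 'o', reset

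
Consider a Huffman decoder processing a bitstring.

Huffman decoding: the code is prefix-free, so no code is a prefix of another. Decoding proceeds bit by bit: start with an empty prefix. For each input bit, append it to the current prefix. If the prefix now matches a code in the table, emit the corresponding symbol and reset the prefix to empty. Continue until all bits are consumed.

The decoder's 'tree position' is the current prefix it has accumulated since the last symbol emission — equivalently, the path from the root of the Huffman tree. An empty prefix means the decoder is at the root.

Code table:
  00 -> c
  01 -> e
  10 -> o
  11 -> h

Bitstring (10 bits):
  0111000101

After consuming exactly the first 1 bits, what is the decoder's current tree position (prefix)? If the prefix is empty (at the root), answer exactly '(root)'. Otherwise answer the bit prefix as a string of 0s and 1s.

Bit 0: prefix='0' (no match yet)

Answer: 0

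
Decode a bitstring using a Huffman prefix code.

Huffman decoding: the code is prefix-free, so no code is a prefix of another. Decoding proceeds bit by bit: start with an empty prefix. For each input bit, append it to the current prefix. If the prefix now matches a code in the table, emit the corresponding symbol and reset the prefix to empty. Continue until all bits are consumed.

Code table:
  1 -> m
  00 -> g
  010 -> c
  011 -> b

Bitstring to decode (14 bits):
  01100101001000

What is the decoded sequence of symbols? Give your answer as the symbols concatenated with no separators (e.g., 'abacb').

Bit 0: prefix='0' (no match yet)
Bit 1: prefix='01' (no match yet)
Bit 2: prefix='011' -> emit 'b', reset
Bit 3: prefix='0' (no match yet)
Bit 4: prefix='00' -> emit 'g', reset
Bit 5: prefix='1' -> emit 'm', reset
Bit 6: prefix='0' (no match yet)
Bit 7: prefix='01' (no match yet)
Bit 8: prefix='010' -> emit 'c', reset
Bit 9: prefix='0' (no match yet)
Bit 10: prefix='01' (no match yet)
Bit 11: prefix='010' -> emit 'c', reset
Bit 12: prefix='0' (no match yet)
Bit 13: prefix='00' -> emit 'g', reset

Answer: bgmccg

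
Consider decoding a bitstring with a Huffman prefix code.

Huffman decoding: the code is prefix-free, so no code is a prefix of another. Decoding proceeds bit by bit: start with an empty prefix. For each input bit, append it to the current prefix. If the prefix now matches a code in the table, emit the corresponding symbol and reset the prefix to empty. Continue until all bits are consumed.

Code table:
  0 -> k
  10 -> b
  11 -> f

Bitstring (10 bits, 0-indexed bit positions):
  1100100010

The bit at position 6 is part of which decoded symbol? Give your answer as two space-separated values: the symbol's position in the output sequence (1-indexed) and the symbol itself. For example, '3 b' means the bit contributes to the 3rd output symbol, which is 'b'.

Answer: 5 k

Derivation:
Bit 0: prefix='1' (no match yet)
Bit 1: prefix='11' -> emit 'f', reset
Bit 2: prefix='0' -> emit 'k', reset
Bit 3: prefix='0' -> emit 'k', reset
Bit 4: prefix='1' (no match yet)
Bit 5: prefix='10' -> emit 'b', reset
Bit 6: prefix='0' -> emit 'k', reset
Bit 7: prefix='0' -> emit 'k', reset
Bit 8: prefix='1' (no match yet)
Bit 9: prefix='10' -> emit 'b', reset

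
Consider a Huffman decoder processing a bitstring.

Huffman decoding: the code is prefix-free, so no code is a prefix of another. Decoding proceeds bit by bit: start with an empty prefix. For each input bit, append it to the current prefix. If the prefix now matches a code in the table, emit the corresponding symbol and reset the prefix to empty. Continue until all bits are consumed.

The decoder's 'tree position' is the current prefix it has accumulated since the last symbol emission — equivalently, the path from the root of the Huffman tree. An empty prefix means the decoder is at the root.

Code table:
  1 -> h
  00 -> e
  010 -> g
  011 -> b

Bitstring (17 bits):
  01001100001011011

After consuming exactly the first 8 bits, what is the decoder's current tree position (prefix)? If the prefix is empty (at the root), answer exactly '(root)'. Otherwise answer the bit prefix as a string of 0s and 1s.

Bit 0: prefix='0' (no match yet)
Bit 1: prefix='01' (no match yet)
Bit 2: prefix='010' -> emit 'g', reset
Bit 3: prefix='0' (no match yet)
Bit 4: prefix='01' (no match yet)
Bit 5: prefix='011' -> emit 'b', reset
Bit 6: prefix='0' (no match yet)
Bit 7: prefix='00' -> emit 'e', reset

Answer: (root)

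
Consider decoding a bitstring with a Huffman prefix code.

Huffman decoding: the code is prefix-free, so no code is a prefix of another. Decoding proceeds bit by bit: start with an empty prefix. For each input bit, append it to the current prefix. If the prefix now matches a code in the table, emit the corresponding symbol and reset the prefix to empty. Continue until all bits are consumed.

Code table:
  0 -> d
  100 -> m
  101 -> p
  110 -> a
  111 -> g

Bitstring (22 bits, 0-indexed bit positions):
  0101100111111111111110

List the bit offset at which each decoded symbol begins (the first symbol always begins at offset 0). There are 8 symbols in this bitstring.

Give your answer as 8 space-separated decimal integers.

Answer: 0 1 4 7 10 13 16 19

Derivation:
Bit 0: prefix='0' -> emit 'd', reset
Bit 1: prefix='1' (no match yet)
Bit 2: prefix='10' (no match yet)
Bit 3: prefix='101' -> emit 'p', reset
Bit 4: prefix='1' (no match yet)
Bit 5: prefix='10' (no match yet)
Bit 6: prefix='100' -> emit 'm', reset
Bit 7: prefix='1' (no match yet)
Bit 8: prefix='11' (no match yet)
Bit 9: prefix='111' -> emit 'g', reset
Bit 10: prefix='1' (no match yet)
Bit 11: prefix='11' (no match yet)
Bit 12: prefix='111' -> emit 'g', reset
Bit 13: prefix='1' (no match yet)
Bit 14: prefix='11' (no match yet)
Bit 15: prefix='111' -> emit 'g', reset
Bit 16: prefix='1' (no match yet)
Bit 17: prefix='11' (no match yet)
Bit 18: prefix='111' -> emit 'g', reset
Bit 19: prefix='1' (no match yet)
Bit 20: prefix='11' (no match yet)
Bit 21: prefix='110' -> emit 'a', reset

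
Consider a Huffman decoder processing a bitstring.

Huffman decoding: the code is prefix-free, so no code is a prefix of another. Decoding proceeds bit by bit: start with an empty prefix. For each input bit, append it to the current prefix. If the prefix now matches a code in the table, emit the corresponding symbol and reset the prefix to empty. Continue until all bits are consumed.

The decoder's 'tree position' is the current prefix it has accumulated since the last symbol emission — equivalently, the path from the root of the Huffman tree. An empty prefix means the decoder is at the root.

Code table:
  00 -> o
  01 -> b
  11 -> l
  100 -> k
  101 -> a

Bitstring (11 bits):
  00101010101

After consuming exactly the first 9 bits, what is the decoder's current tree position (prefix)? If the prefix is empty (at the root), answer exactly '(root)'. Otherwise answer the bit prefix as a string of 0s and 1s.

Bit 0: prefix='0' (no match yet)
Bit 1: prefix='00' -> emit 'o', reset
Bit 2: prefix='1' (no match yet)
Bit 3: prefix='10' (no match yet)
Bit 4: prefix='101' -> emit 'a', reset
Bit 5: prefix='0' (no match yet)
Bit 6: prefix='01' -> emit 'b', reset
Bit 7: prefix='0' (no match yet)
Bit 8: prefix='01' -> emit 'b', reset

Answer: (root)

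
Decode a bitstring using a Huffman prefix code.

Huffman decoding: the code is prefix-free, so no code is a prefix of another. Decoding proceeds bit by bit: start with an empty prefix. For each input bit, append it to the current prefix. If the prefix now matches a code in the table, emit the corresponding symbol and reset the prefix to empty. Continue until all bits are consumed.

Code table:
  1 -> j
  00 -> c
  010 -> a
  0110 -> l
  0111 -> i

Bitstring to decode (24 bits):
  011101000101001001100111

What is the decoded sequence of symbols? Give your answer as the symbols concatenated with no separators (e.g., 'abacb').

Bit 0: prefix='0' (no match yet)
Bit 1: prefix='01' (no match yet)
Bit 2: prefix='011' (no match yet)
Bit 3: prefix='0111' -> emit 'i', reset
Bit 4: prefix='0' (no match yet)
Bit 5: prefix='01' (no match yet)
Bit 6: prefix='010' -> emit 'a', reset
Bit 7: prefix='0' (no match yet)
Bit 8: prefix='00' -> emit 'c', reset
Bit 9: prefix='1' -> emit 'j', reset
Bit 10: prefix='0' (no match yet)
Bit 11: prefix='01' (no match yet)
Bit 12: prefix='010' -> emit 'a', reset
Bit 13: prefix='0' (no match yet)
Bit 14: prefix='01' (no match yet)
Bit 15: prefix='010' -> emit 'a', reset
Bit 16: prefix='0' (no match yet)
Bit 17: prefix='01' (no match yet)
Bit 18: prefix='011' (no match yet)
Bit 19: prefix='0110' -> emit 'l', reset
Bit 20: prefix='0' (no match yet)
Bit 21: prefix='01' (no match yet)
Bit 22: prefix='011' (no match yet)
Bit 23: prefix='0111' -> emit 'i', reset

Answer: iacjaali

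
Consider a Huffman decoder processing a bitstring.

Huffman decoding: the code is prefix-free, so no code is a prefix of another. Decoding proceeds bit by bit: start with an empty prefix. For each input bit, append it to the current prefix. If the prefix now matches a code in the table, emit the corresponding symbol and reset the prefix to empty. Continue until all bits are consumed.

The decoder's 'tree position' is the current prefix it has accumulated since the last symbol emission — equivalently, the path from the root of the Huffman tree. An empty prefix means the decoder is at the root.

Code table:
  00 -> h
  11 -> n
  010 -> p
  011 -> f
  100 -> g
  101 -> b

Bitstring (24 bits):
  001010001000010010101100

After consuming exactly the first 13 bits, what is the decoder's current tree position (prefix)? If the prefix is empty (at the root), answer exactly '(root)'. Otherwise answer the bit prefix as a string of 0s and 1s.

Bit 0: prefix='0' (no match yet)
Bit 1: prefix='00' -> emit 'h', reset
Bit 2: prefix='1' (no match yet)
Bit 3: prefix='10' (no match yet)
Bit 4: prefix='101' -> emit 'b', reset
Bit 5: prefix='0' (no match yet)
Bit 6: prefix='00' -> emit 'h', reset
Bit 7: prefix='0' (no match yet)
Bit 8: prefix='01' (no match yet)
Bit 9: prefix='010' -> emit 'p', reset
Bit 10: prefix='0' (no match yet)
Bit 11: prefix='00' -> emit 'h', reset
Bit 12: prefix='0' (no match yet)

Answer: 0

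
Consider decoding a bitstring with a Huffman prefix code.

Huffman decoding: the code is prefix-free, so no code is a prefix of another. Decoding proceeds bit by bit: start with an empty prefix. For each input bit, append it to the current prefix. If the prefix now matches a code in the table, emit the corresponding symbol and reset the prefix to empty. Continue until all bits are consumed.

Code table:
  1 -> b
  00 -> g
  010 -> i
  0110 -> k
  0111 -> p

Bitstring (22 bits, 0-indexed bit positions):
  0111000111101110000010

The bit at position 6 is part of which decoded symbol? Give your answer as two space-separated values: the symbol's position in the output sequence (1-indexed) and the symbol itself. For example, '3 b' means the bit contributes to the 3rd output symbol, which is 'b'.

Bit 0: prefix='0' (no match yet)
Bit 1: prefix='01' (no match yet)
Bit 2: prefix='011' (no match yet)
Bit 3: prefix='0111' -> emit 'p', reset
Bit 4: prefix='0' (no match yet)
Bit 5: prefix='00' -> emit 'g', reset
Bit 6: prefix='0' (no match yet)
Bit 7: prefix='01' (no match yet)
Bit 8: prefix='011' (no match yet)
Bit 9: prefix='0111' -> emit 'p', reset
Bit 10: prefix='1' -> emit 'b', reset

Answer: 3 p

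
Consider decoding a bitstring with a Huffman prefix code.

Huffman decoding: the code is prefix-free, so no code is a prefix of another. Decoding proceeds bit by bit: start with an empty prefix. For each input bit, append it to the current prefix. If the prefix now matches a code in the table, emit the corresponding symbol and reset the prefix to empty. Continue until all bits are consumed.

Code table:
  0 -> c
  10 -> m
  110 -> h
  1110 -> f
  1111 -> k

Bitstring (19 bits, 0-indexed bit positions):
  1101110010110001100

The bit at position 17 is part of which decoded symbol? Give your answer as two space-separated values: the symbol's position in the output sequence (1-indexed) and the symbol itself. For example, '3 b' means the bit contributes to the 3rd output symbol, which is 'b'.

Answer: 8 h

Derivation:
Bit 0: prefix='1' (no match yet)
Bit 1: prefix='11' (no match yet)
Bit 2: prefix='110' -> emit 'h', reset
Bit 3: prefix='1' (no match yet)
Bit 4: prefix='11' (no match yet)
Bit 5: prefix='111' (no match yet)
Bit 6: prefix='1110' -> emit 'f', reset
Bit 7: prefix='0' -> emit 'c', reset
Bit 8: prefix='1' (no match yet)
Bit 9: prefix='10' -> emit 'm', reset
Bit 10: prefix='1' (no match yet)
Bit 11: prefix='11' (no match yet)
Bit 12: prefix='110' -> emit 'h', reset
Bit 13: prefix='0' -> emit 'c', reset
Bit 14: prefix='0' -> emit 'c', reset
Bit 15: prefix='1' (no match yet)
Bit 16: prefix='11' (no match yet)
Bit 17: prefix='110' -> emit 'h', reset
Bit 18: prefix='0' -> emit 'c', reset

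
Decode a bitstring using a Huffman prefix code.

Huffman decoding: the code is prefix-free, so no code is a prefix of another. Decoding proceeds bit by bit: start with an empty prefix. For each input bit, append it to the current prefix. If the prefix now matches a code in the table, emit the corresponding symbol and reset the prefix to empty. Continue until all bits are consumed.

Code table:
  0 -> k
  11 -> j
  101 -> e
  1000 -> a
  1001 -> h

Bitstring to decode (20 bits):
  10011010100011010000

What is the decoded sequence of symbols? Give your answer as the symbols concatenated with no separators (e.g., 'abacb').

Bit 0: prefix='1' (no match yet)
Bit 1: prefix='10' (no match yet)
Bit 2: prefix='100' (no match yet)
Bit 3: prefix='1001' -> emit 'h', reset
Bit 4: prefix='1' (no match yet)
Bit 5: prefix='10' (no match yet)
Bit 6: prefix='101' -> emit 'e', reset
Bit 7: prefix='0' -> emit 'k', reset
Bit 8: prefix='1' (no match yet)
Bit 9: prefix='10' (no match yet)
Bit 10: prefix='100' (no match yet)
Bit 11: prefix='1000' -> emit 'a', reset
Bit 12: prefix='1' (no match yet)
Bit 13: prefix='11' -> emit 'j', reset
Bit 14: prefix='0' -> emit 'k', reset
Bit 15: prefix='1' (no match yet)
Bit 16: prefix='10' (no match yet)
Bit 17: prefix='100' (no match yet)
Bit 18: prefix='1000' -> emit 'a', reset
Bit 19: prefix='0' -> emit 'k', reset

Answer: hekajkak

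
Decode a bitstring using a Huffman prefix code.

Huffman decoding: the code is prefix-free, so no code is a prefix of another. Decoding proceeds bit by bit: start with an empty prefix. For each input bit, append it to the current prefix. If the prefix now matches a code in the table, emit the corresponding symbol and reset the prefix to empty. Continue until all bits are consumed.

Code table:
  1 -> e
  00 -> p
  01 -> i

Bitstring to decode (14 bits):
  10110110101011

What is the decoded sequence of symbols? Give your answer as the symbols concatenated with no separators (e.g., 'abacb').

Answer: eieieiiie

Derivation:
Bit 0: prefix='1' -> emit 'e', reset
Bit 1: prefix='0' (no match yet)
Bit 2: prefix='01' -> emit 'i', reset
Bit 3: prefix='1' -> emit 'e', reset
Bit 4: prefix='0' (no match yet)
Bit 5: prefix='01' -> emit 'i', reset
Bit 6: prefix='1' -> emit 'e', reset
Bit 7: prefix='0' (no match yet)
Bit 8: prefix='01' -> emit 'i', reset
Bit 9: prefix='0' (no match yet)
Bit 10: prefix='01' -> emit 'i', reset
Bit 11: prefix='0' (no match yet)
Bit 12: prefix='01' -> emit 'i', reset
Bit 13: prefix='1' -> emit 'e', reset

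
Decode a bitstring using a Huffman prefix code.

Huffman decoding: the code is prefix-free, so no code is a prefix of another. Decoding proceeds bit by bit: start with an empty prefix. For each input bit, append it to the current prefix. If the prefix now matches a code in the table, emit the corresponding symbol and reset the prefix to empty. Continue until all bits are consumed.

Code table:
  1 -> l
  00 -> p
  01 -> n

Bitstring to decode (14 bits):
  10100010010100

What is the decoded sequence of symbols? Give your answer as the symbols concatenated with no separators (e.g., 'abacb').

Answer: lnpnplnp

Derivation:
Bit 0: prefix='1' -> emit 'l', reset
Bit 1: prefix='0' (no match yet)
Bit 2: prefix='01' -> emit 'n', reset
Bit 3: prefix='0' (no match yet)
Bit 4: prefix='00' -> emit 'p', reset
Bit 5: prefix='0' (no match yet)
Bit 6: prefix='01' -> emit 'n', reset
Bit 7: prefix='0' (no match yet)
Bit 8: prefix='00' -> emit 'p', reset
Bit 9: prefix='1' -> emit 'l', reset
Bit 10: prefix='0' (no match yet)
Bit 11: prefix='01' -> emit 'n', reset
Bit 12: prefix='0' (no match yet)
Bit 13: prefix='00' -> emit 'p', reset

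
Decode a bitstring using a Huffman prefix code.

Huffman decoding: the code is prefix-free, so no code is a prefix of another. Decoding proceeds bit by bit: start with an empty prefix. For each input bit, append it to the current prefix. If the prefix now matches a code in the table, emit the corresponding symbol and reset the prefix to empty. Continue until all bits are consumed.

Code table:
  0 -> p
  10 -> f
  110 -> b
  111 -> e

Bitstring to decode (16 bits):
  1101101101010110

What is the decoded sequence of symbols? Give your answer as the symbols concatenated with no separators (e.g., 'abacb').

Answer: bbbffb

Derivation:
Bit 0: prefix='1' (no match yet)
Bit 1: prefix='11' (no match yet)
Bit 2: prefix='110' -> emit 'b', reset
Bit 3: prefix='1' (no match yet)
Bit 4: prefix='11' (no match yet)
Bit 5: prefix='110' -> emit 'b', reset
Bit 6: prefix='1' (no match yet)
Bit 7: prefix='11' (no match yet)
Bit 8: prefix='110' -> emit 'b', reset
Bit 9: prefix='1' (no match yet)
Bit 10: prefix='10' -> emit 'f', reset
Bit 11: prefix='1' (no match yet)
Bit 12: prefix='10' -> emit 'f', reset
Bit 13: prefix='1' (no match yet)
Bit 14: prefix='11' (no match yet)
Bit 15: prefix='110' -> emit 'b', reset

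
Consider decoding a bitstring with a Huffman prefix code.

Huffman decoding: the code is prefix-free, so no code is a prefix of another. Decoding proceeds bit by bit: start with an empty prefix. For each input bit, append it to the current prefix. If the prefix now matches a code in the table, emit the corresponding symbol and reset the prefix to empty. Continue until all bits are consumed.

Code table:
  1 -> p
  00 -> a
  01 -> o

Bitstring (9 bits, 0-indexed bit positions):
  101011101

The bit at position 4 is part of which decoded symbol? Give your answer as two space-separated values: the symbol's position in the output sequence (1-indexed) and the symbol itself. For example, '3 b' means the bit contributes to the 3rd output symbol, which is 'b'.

Answer: 3 o

Derivation:
Bit 0: prefix='1' -> emit 'p', reset
Bit 1: prefix='0' (no match yet)
Bit 2: prefix='01' -> emit 'o', reset
Bit 3: prefix='0' (no match yet)
Bit 4: prefix='01' -> emit 'o', reset
Bit 5: prefix='1' -> emit 'p', reset
Bit 6: prefix='1' -> emit 'p', reset
Bit 7: prefix='0' (no match yet)
Bit 8: prefix='01' -> emit 'o', reset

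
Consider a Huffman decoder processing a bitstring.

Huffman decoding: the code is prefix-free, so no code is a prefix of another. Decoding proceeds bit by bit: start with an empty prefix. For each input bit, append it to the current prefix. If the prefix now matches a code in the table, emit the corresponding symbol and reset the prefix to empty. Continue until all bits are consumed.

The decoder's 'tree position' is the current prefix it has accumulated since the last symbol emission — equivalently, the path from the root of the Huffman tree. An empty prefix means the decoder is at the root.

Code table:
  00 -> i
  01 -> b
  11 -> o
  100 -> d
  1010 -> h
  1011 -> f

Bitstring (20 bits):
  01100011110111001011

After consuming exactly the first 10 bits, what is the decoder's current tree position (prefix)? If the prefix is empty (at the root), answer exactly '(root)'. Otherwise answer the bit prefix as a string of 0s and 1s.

Bit 0: prefix='0' (no match yet)
Bit 1: prefix='01' -> emit 'b', reset
Bit 2: prefix='1' (no match yet)
Bit 3: prefix='10' (no match yet)
Bit 4: prefix='100' -> emit 'd', reset
Bit 5: prefix='0' (no match yet)
Bit 6: prefix='01' -> emit 'b', reset
Bit 7: prefix='1' (no match yet)
Bit 8: prefix='11' -> emit 'o', reset
Bit 9: prefix='1' (no match yet)

Answer: 1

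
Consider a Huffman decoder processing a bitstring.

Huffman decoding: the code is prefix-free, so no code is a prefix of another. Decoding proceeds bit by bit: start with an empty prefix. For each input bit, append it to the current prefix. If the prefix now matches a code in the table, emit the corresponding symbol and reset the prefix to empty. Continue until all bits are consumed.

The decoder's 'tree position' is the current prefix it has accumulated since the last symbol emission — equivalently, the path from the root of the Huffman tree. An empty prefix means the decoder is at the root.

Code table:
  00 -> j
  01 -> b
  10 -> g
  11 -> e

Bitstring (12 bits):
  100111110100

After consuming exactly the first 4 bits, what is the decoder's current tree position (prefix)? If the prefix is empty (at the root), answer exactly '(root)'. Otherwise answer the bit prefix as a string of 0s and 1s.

Bit 0: prefix='1' (no match yet)
Bit 1: prefix='10' -> emit 'g', reset
Bit 2: prefix='0' (no match yet)
Bit 3: prefix='01' -> emit 'b', reset

Answer: (root)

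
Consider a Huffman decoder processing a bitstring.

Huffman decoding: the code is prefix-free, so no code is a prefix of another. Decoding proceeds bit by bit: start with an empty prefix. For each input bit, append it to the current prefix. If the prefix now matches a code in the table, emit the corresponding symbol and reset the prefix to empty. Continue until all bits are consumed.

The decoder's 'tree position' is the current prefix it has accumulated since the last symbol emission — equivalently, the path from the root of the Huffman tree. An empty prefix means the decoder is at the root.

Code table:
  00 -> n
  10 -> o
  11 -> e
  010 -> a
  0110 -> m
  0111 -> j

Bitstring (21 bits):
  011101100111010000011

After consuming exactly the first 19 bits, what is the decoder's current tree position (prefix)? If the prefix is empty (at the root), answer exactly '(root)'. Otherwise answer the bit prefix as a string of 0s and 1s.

Answer: (root)

Derivation:
Bit 0: prefix='0' (no match yet)
Bit 1: prefix='01' (no match yet)
Bit 2: prefix='011' (no match yet)
Bit 3: prefix='0111' -> emit 'j', reset
Bit 4: prefix='0' (no match yet)
Bit 5: prefix='01' (no match yet)
Bit 6: prefix='011' (no match yet)
Bit 7: prefix='0110' -> emit 'm', reset
Bit 8: prefix='0' (no match yet)
Bit 9: prefix='01' (no match yet)
Bit 10: prefix='011' (no match yet)
Bit 11: prefix='0111' -> emit 'j', reset
Bit 12: prefix='0' (no match yet)
Bit 13: prefix='01' (no match yet)
Bit 14: prefix='010' -> emit 'a', reset
Bit 15: prefix='0' (no match yet)
Bit 16: prefix='00' -> emit 'n', reset
Bit 17: prefix='0' (no match yet)
Bit 18: prefix='00' -> emit 'n', reset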